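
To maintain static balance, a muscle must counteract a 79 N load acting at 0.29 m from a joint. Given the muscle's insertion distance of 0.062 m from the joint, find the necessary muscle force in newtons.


F_muscle = W * d_load / d_muscle
F_muscle = 79 * 0.29 / 0.062
Numerator = 22.9100
F_muscle = 369.5161


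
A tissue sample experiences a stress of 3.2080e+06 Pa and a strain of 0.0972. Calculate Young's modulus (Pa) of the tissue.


E = stress / strain
E = 3.2080e+06 / 0.0972
E = 3.3004e+07


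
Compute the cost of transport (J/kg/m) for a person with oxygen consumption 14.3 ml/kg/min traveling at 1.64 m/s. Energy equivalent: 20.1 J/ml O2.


Power per kg = VO2 * 20.1 / 60
Power per kg = 14.3 * 20.1 / 60 = 4.7905 W/kg
Cost = power_per_kg / speed
Cost = 4.7905 / 1.64
Cost = 2.9210


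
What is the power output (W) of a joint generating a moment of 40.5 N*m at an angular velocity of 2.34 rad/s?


P = M * omega
P = 40.5 * 2.34
P = 94.7700


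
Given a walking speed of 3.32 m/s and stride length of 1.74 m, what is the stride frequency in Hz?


f = v / stride_length
f = 3.32 / 1.74
f = 1.9080


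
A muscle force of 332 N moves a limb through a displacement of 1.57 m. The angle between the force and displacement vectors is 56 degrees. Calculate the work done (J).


W = F * d * cos(theta)
theta = 56 deg = 0.9774 rad
cos(theta) = 0.5592
W = 332 * 1.57 * 0.5592
W = 291.4737


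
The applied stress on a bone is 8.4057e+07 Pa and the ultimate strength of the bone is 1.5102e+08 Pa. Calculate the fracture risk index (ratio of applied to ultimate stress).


FRI = applied / ultimate
FRI = 8.4057e+07 / 1.5102e+08
FRI = 0.5566


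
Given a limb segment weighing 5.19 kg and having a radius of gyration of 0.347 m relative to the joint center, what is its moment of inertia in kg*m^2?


I = m * k^2
I = 5.19 * 0.347^2
k^2 = 0.1204
I = 0.6249


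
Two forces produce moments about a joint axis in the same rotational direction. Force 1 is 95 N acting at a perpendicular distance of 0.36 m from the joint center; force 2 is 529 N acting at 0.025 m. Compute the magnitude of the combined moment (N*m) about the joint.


M = F1 * d1 + F2 * d2
M = 95 * 0.36 + 529 * 0.025
M = 34.2000 + 13.2250
M = 47.4250


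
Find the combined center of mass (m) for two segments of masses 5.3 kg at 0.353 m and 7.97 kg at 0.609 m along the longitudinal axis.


COM = (m1*x1 + m2*x2) / (m1 + m2)
COM = (5.3*0.353 + 7.97*0.609) / (5.3 + 7.97)
Numerator = 6.7246
Denominator = 13.2700
COM = 0.5068


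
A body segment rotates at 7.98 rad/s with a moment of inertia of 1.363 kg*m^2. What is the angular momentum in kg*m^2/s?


L = I * omega
L = 1.363 * 7.98
L = 10.8767


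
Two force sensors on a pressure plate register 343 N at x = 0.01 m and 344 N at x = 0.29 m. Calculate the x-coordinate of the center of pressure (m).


COP_x = (F1*x1 + F2*x2) / (F1 + F2)
COP_x = (343*0.01 + 344*0.29) / (343 + 344)
Numerator = 103.1900
Denominator = 687
COP_x = 0.1502


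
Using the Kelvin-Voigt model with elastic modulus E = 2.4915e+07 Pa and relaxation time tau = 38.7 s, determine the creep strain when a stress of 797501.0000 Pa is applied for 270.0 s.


epsilon(t) = (sigma/E) * (1 - exp(-t/tau))
sigma/E = 797501.0000 / 2.4915e+07 = 0.0320
exp(-t/tau) = exp(-270.0 / 38.7) = 9.3334e-04
epsilon = 0.0320 * (1 - 9.3334e-04)
epsilon = 0.0320


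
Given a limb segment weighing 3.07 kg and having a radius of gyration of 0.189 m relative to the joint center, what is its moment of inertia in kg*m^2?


I = m * k^2
I = 3.07 * 0.189^2
k^2 = 0.0357
I = 0.1097


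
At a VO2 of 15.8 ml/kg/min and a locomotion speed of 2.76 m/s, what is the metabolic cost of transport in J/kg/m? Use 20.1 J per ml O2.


Power per kg = VO2 * 20.1 / 60
Power per kg = 15.8 * 20.1 / 60 = 5.2930 W/kg
Cost = power_per_kg / speed
Cost = 5.2930 / 2.76
Cost = 1.9178


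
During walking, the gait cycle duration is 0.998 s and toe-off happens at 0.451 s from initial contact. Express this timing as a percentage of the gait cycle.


pct = (event_time / cycle_time) * 100
pct = (0.451 / 0.998) * 100
ratio = 0.4519
pct = 45.1904


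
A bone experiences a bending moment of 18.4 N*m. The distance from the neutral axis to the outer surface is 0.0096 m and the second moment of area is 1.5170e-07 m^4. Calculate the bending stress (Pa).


sigma = M * c / I
sigma = 18.4 * 0.0096 / 1.5170e-07
M * c = 0.1766
sigma = 1.1644e+06


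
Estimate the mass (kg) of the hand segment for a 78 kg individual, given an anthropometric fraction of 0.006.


m_segment = body_mass * fraction
m_segment = 78 * 0.006
m_segment = 0.4680


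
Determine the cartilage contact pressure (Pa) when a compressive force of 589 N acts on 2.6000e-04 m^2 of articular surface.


P = F / A
P = 589 / 2.6000e-04
P = 2.2654e+06


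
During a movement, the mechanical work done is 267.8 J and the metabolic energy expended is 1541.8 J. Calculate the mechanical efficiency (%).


eta = (W_mech / E_meta) * 100
eta = (267.8 / 1541.8) * 100
ratio = 0.1737
eta = 17.3693


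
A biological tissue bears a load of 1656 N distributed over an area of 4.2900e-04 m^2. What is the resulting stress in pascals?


stress = F / A
stress = 1656 / 4.2900e-04
stress = 3.8601e+06


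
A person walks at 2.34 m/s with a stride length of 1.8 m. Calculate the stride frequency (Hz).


f = v / stride_length
f = 2.34 / 1.8
f = 1.3000


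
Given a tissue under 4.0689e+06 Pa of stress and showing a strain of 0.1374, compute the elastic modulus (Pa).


E = stress / strain
E = 4.0689e+06 / 0.1374
E = 2.9614e+07


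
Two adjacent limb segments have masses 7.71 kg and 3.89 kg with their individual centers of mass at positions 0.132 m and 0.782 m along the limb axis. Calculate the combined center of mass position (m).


COM = (m1*x1 + m2*x2) / (m1 + m2)
COM = (7.71*0.132 + 3.89*0.782) / (7.71 + 3.89)
Numerator = 4.0597
Denominator = 11.6000
COM = 0.3500


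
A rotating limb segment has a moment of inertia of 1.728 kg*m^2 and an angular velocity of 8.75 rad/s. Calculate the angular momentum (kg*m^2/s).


L = I * omega
L = 1.728 * 8.75
L = 15.1200


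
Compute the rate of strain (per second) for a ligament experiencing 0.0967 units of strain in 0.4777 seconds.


strain_rate = delta_strain / delta_t
strain_rate = 0.0967 / 0.4777
strain_rate = 0.2024


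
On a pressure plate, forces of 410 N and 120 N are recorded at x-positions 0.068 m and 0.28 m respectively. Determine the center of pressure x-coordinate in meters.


COP_x = (F1*x1 + F2*x2) / (F1 + F2)
COP_x = (410*0.068 + 120*0.28) / (410 + 120)
Numerator = 61.4800
Denominator = 530
COP_x = 0.1160


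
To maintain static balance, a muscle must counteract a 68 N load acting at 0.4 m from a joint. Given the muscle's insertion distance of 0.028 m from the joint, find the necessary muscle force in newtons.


F_muscle = W * d_load / d_muscle
F_muscle = 68 * 0.4 / 0.028
Numerator = 27.2000
F_muscle = 971.4286


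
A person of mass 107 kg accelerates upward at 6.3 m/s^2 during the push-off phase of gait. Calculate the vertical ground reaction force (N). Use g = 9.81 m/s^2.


GRF = m * (g + a)
GRF = 107 * (9.81 + 6.3)
GRF = 107 * 16.1100
GRF = 1723.7700


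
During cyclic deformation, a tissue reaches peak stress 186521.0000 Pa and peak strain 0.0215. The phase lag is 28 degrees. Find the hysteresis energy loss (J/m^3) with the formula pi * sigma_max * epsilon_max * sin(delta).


E_loss = pi * sigma_max * epsilon_max * sin(delta)
delta = 28 deg = 0.4887 rad
sin(delta) = 0.4695
E_loss = pi * 186521.0000 * 0.0215 * 0.4695
E_loss = 5914.5997


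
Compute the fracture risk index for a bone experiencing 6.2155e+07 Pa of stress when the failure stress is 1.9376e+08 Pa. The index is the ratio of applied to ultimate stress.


FRI = applied / ultimate
FRI = 6.2155e+07 / 1.9376e+08
FRI = 0.3208


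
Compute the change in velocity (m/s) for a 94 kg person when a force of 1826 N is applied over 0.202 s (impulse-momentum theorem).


J = F * dt = 1826 * 0.202 = 368.8520 N*s
delta_v = J / m
delta_v = 368.8520 / 94
delta_v = 3.9240


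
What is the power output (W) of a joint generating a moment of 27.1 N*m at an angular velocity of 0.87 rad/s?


P = M * omega
P = 27.1 * 0.87
P = 23.5770


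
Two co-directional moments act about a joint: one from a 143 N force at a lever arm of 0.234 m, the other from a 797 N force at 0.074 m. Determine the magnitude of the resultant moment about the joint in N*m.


M = F1 * d1 + F2 * d2
M = 143 * 0.234 + 797 * 0.074
M = 33.4620 + 58.9780
M = 92.4400


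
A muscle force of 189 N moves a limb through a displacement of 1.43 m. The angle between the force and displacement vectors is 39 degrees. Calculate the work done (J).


W = F * d * cos(theta)
theta = 39 deg = 0.6807 rad
cos(theta) = 0.7771
W = 189 * 1.43 * 0.7771
W = 210.0392


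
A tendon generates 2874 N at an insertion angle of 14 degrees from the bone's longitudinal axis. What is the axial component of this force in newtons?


F_eff = F_tendon * cos(theta)
theta = 14 deg = 0.2443 rad
cos(theta) = 0.9703
F_eff = 2874 * 0.9703
F_eff = 2788.6299


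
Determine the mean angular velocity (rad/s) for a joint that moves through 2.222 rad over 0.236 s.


omega = delta_theta / delta_t
omega = 2.222 / 0.236
omega = 9.4153


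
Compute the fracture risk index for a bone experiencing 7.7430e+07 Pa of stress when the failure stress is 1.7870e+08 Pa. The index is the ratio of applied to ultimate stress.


FRI = applied / ultimate
FRI = 7.7430e+07 / 1.7870e+08
FRI = 0.4333


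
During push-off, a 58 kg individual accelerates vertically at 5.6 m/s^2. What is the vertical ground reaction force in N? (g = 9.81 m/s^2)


GRF = m * (g + a)
GRF = 58 * (9.81 + 5.6)
GRF = 58 * 15.4100
GRF = 893.7800


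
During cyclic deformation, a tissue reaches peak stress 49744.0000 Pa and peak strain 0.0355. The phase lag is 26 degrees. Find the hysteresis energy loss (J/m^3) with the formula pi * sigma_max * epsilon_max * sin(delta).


E_loss = pi * sigma_max * epsilon_max * sin(delta)
delta = 26 deg = 0.4538 rad
sin(delta) = 0.4384
E_loss = pi * 49744.0000 * 0.0355 * 0.4384
E_loss = 2431.9850


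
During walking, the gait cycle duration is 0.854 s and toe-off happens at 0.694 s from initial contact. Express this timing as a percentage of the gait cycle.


pct = (event_time / cycle_time) * 100
pct = (0.694 / 0.854) * 100
ratio = 0.8126
pct = 81.2646


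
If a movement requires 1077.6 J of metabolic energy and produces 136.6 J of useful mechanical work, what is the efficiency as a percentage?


eta = (W_mech / E_meta) * 100
eta = (136.6 / 1077.6) * 100
ratio = 0.1268
eta = 12.6763


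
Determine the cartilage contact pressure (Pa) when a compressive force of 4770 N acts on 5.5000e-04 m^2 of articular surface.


P = F / A
P = 4770 / 5.5000e-04
P = 8.6727e+06


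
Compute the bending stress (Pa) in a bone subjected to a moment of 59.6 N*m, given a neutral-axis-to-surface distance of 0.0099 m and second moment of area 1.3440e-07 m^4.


sigma = M * c / I
sigma = 59.6 * 0.0099 / 1.3440e-07
M * c = 0.5900
sigma = 4.3902e+06


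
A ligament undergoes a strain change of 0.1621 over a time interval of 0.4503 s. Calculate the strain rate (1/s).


strain_rate = delta_strain / delta_t
strain_rate = 0.1621 / 0.4503
strain_rate = 0.3600


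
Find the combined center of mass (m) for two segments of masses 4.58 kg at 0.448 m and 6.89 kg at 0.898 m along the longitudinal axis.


COM = (m1*x1 + m2*x2) / (m1 + m2)
COM = (4.58*0.448 + 6.89*0.898) / (4.58 + 6.89)
Numerator = 8.2391
Denominator = 11.4700
COM = 0.7183


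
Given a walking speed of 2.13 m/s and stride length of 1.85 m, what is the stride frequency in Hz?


f = v / stride_length
f = 2.13 / 1.85
f = 1.1514


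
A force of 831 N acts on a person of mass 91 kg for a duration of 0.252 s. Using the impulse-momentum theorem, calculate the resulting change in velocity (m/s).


J = F * dt = 831 * 0.252 = 209.4120 N*s
delta_v = J / m
delta_v = 209.4120 / 91
delta_v = 2.3012


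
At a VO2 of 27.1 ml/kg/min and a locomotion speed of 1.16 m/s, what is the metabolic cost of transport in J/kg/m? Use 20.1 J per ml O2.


Power per kg = VO2 * 20.1 / 60
Power per kg = 27.1 * 20.1 / 60 = 9.0785 W/kg
Cost = power_per_kg / speed
Cost = 9.0785 / 1.16
Cost = 7.8263


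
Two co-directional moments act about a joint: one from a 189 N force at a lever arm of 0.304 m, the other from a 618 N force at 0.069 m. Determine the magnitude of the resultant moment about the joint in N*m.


M = F1 * d1 + F2 * d2
M = 189 * 0.304 + 618 * 0.069
M = 57.4560 + 42.6420
M = 100.0980


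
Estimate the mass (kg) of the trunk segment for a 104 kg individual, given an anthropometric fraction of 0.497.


m_segment = body_mass * fraction
m_segment = 104 * 0.497
m_segment = 51.6880


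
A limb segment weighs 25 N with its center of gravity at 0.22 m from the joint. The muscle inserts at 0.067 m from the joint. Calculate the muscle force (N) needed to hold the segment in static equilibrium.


F_muscle = W * d_load / d_muscle
F_muscle = 25 * 0.22 / 0.067
Numerator = 5.5000
F_muscle = 82.0896


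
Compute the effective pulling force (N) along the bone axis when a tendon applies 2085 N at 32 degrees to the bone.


F_eff = F_tendon * cos(theta)
theta = 32 deg = 0.5585 rad
cos(theta) = 0.8480
F_eff = 2085 * 0.8480
F_eff = 1768.1803


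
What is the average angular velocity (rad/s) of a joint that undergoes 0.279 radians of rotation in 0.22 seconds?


omega = delta_theta / delta_t
omega = 0.279 / 0.22
omega = 1.2682


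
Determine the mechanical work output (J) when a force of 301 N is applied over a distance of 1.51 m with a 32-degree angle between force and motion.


W = F * d * cos(theta)
theta = 32 deg = 0.5585 rad
cos(theta) = 0.8480
W = 301 * 1.51 * 0.8480
W = 385.4463


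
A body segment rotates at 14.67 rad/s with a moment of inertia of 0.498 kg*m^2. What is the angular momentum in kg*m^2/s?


L = I * omega
L = 0.498 * 14.67
L = 7.3057


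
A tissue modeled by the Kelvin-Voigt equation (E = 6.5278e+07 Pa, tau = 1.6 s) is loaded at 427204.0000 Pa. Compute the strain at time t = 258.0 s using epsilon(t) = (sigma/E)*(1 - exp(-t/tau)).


epsilon(t) = (sigma/E) * (1 - exp(-t/tau))
sigma/E = 427204.0000 / 6.5278e+07 = 0.0065
exp(-t/tau) = exp(-258.0 / 1.6) = 9.3329e-71
epsilon = 0.0065 * (1 - 9.3329e-71)
epsilon = 0.0065


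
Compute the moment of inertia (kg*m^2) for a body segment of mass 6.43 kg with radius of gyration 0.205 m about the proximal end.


I = m * k^2
I = 6.43 * 0.205^2
k^2 = 0.0420
I = 0.2702


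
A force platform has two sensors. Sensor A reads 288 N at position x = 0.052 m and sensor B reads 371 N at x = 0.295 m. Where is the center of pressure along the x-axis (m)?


COP_x = (F1*x1 + F2*x2) / (F1 + F2)
COP_x = (288*0.052 + 371*0.295) / (288 + 371)
Numerator = 124.4210
Denominator = 659
COP_x = 0.1888


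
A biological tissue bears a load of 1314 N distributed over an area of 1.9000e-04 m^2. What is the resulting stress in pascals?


stress = F / A
stress = 1314 / 1.9000e-04
stress = 6.9158e+06


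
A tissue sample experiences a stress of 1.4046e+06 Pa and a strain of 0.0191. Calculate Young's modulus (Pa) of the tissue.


E = stress / strain
E = 1.4046e+06 / 0.0191
E = 7.3539e+07


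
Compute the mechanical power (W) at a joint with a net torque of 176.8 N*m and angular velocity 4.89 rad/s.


P = M * omega
P = 176.8 * 4.89
P = 864.5520


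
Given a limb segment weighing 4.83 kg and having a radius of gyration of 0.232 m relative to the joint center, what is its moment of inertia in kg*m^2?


I = m * k^2
I = 4.83 * 0.232^2
k^2 = 0.0538
I = 0.2600


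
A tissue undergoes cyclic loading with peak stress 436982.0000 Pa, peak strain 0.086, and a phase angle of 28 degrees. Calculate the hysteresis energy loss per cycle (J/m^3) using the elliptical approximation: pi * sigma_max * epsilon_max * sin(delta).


E_loss = pi * sigma_max * epsilon_max * sin(delta)
delta = 28 deg = 0.4887 rad
sin(delta) = 0.4695
E_loss = pi * 436982.0000 * 0.086 * 0.4695
E_loss = 55426.9732


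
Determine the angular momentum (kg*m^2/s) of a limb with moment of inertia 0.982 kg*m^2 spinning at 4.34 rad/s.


L = I * omega
L = 0.982 * 4.34
L = 4.2619


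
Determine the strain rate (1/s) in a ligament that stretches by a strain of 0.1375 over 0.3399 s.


strain_rate = delta_strain / delta_t
strain_rate = 0.1375 / 0.3399
strain_rate = 0.4045


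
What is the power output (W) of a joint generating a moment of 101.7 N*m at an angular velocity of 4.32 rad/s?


P = M * omega
P = 101.7 * 4.32
P = 439.3440


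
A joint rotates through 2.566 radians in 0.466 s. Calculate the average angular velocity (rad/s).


omega = delta_theta / delta_t
omega = 2.566 / 0.466
omega = 5.5064


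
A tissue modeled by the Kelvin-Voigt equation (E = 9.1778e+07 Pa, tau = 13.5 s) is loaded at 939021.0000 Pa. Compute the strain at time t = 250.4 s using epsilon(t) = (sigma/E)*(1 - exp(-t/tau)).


epsilon(t) = (sigma/E) * (1 - exp(-t/tau))
sigma/E = 939021.0000 / 9.1778e+07 = 0.0102
exp(-t/tau) = exp(-250.4 / 13.5) = 8.8032e-09
epsilon = 0.0102 * (1 - 8.8032e-09)
epsilon = 0.0102


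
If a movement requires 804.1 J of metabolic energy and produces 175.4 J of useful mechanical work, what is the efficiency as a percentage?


eta = (W_mech / E_meta) * 100
eta = (175.4 / 804.1) * 100
ratio = 0.2181
eta = 21.8132


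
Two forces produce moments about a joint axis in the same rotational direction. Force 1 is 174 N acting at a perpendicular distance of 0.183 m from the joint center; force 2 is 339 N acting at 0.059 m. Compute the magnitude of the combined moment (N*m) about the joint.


M = F1 * d1 + F2 * d2
M = 174 * 0.183 + 339 * 0.059
M = 31.8420 + 20.0010
M = 51.8430


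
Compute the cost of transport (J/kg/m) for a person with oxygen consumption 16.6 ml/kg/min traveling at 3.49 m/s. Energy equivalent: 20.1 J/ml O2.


Power per kg = VO2 * 20.1 / 60
Power per kg = 16.6 * 20.1 / 60 = 5.5610 W/kg
Cost = power_per_kg / speed
Cost = 5.5610 / 3.49
Cost = 1.5934


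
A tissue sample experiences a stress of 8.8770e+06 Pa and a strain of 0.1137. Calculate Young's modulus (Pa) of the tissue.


E = stress / strain
E = 8.8770e+06 / 0.1137
E = 7.8074e+07


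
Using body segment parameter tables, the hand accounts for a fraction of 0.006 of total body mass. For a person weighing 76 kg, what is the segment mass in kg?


m_segment = body_mass * fraction
m_segment = 76 * 0.006
m_segment = 0.4560


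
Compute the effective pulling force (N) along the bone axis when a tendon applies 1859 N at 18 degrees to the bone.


F_eff = F_tendon * cos(theta)
theta = 18 deg = 0.3142 rad
cos(theta) = 0.9511
F_eff = 1859 * 0.9511
F_eff = 1768.0141


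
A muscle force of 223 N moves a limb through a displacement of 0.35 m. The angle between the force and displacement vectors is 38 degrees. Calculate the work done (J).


W = F * d * cos(theta)
theta = 38 deg = 0.6632 rad
cos(theta) = 0.7880
W = 223 * 0.35 * 0.7880
W = 61.5042


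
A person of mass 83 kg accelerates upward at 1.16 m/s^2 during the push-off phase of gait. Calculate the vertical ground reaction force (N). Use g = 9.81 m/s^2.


GRF = m * (g + a)
GRF = 83 * (9.81 + 1.16)
GRF = 83 * 10.9700
GRF = 910.5100


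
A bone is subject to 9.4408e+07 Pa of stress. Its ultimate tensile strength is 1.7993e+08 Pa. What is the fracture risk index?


FRI = applied / ultimate
FRI = 9.4408e+07 / 1.7993e+08
FRI = 0.5247


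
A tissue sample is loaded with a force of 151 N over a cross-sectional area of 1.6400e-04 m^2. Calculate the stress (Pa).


stress = F / A
stress = 151 / 1.6400e-04
stress = 920731.7073


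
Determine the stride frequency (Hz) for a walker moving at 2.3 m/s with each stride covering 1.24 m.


f = v / stride_length
f = 2.3 / 1.24
f = 1.8548


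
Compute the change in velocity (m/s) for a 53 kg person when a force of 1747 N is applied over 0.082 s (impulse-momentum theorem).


J = F * dt = 1747 * 0.082 = 143.2540 N*s
delta_v = J / m
delta_v = 143.2540 / 53
delta_v = 2.7029


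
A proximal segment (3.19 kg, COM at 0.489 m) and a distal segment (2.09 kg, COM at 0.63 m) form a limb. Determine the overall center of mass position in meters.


COM = (m1*x1 + m2*x2) / (m1 + m2)
COM = (3.19*0.489 + 2.09*0.63) / (3.19 + 2.09)
Numerator = 2.8766
Denominator = 5.2800
COM = 0.5448


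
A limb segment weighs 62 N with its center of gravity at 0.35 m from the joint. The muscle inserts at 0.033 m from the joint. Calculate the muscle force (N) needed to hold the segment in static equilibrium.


F_muscle = W * d_load / d_muscle
F_muscle = 62 * 0.35 / 0.033
Numerator = 21.7000
F_muscle = 657.5758


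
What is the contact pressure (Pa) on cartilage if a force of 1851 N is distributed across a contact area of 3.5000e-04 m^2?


P = F / A
P = 1851 / 3.5000e-04
P = 5.2886e+06


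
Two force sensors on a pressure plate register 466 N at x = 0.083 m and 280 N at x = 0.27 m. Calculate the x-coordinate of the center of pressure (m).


COP_x = (F1*x1 + F2*x2) / (F1 + F2)
COP_x = (466*0.083 + 280*0.27) / (466 + 280)
Numerator = 114.2780
Denominator = 746
COP_x = 0.1532


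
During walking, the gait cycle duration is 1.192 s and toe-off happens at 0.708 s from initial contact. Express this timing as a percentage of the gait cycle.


pct = (event_time / cycle_time) * 100
pct = (0.708 / 1.192) * 100
ratio = 0.5940
pct = 59.3960


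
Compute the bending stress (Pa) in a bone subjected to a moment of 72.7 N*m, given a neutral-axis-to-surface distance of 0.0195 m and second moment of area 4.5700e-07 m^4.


sigma = M * c / I
sigma = 72.7 * 0.0195 / 4.5700e-07
M * c = 1.4177
sigma = 3.1021e+06


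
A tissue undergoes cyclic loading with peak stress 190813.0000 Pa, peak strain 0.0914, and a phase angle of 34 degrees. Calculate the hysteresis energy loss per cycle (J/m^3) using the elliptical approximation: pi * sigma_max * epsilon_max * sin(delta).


E_loss = pi * sigma_max * epsilon_max * sin(delta)
delta = 34 deg = 0.5934 rad
sin(delta) = 0.5592
E_loss = pi * 190813.0000 * 0.0914 * 0.5592
E_loss = 30638.3716


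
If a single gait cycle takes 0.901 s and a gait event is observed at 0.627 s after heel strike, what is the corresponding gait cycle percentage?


pct = (event_time / cycle_time) * 100
pct = (0.627 / 0.901) * 100
ratio = 0.6959
pct = 69.5893


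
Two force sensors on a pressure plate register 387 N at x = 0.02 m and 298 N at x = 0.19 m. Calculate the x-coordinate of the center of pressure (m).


COP_x = (F1*x1 + F2*x2) / (F1 + F2)
COP_x = (387*0.02 + 298*0.19) / (387 + 298)
Numerator = 64.3600
Denominator = 685
COP_x = 0.0940


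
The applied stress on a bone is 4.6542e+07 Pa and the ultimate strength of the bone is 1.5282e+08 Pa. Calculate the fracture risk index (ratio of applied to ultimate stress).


FRI = applied / ultimate
FRI = 4.6542e+07 / 1.5282e+08
FRI = 0.3046


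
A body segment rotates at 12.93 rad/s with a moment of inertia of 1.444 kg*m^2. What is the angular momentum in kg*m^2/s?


L = I * omega
L = 1.444 * 12.93
L = 18.6709


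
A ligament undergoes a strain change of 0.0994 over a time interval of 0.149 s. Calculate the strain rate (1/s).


strain_rate = delta_strain / delta_t
strain_rate = 0.0994 / 0.149
strain_rate = 0.6671


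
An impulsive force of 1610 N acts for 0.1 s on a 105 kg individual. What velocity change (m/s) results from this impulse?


J = F * dt = 1610 * 0.1 = 161.0000 N*s
delta_v = J / m
delta_v = 161.0000 / 105
delta_v = 1.5333


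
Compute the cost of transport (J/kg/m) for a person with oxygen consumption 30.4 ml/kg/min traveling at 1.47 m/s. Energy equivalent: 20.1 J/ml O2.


Power per kg = VO2 * 20.1 / 60
Power per kg = 30.4 * 20.1 / 60 = 10.1840 W/kg
Cost = power_per_kg / speed
Cost = 10.1840 / 1.47
Cost = 6.9279


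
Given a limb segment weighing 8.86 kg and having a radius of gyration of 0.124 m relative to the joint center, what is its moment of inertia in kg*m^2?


I = m * k^2
I = 8.86 * 0.124^2
k^2 = 0.0154
I = 0.1362


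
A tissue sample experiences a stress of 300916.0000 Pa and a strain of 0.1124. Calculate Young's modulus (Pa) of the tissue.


E = stress / strain
E = 300916.0000 / 0.1124
E = 2.6772e+06


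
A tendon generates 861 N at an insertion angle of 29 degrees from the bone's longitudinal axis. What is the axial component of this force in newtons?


F_eff = F_tendon * cos(theta)
theta = 29 deg = 0.5061 rad
cos(theta) = 0.8746
F_eff = 861 * 0.8746
F_eff = 753.0476


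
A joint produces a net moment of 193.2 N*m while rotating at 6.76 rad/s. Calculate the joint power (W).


P = M * omega
P = 193.2 * 6.76
P = 1306.0320


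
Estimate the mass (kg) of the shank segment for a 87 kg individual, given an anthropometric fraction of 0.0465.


m_segment = body_mass * fraction
m_segment = 87 * 0.0465
m_segment = 4.0455


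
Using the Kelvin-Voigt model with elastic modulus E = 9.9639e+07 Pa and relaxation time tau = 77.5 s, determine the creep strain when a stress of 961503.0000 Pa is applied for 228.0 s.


epsilon(t) = (sigma/E) * (1 - exp(-t/tau))
sigma/E = 961503.0000 / 9.9639e+07 = 0.0096
exp(-t/tau) = exp(-228.0 / 77.5) = 0.0528
epsilon = 0.0096 * (1 - 0.0528)
epsilon = 0.0091


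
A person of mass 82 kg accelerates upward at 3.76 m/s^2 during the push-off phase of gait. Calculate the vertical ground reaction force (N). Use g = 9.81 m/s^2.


GRF = m * (g + a)
GRF = 82 * (9.81 + 3.76)
GRF = 82 * 13.5700
GRF = 1112.7400


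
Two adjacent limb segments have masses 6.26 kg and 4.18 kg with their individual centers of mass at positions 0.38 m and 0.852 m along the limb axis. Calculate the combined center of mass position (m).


COM = (m1*x1 + m2*x2) / (m1 + m2)
COM = (6.26*0.38 + 4.18*0.852) / (6.26 + 4.18)
Numerator = 5.9402
Denominator = 10.4400
COM = 0.5690


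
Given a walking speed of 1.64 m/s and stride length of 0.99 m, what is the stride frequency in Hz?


f = v / stride_length
f = 1.64 / 0.99
f = 1.6566


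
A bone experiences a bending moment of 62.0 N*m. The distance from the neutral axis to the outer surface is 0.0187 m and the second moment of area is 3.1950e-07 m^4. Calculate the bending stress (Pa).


sigma = M * c / I
sigma = 62.0 * 0.0187 / 3.1950e-07
M * c = 1.1594
sigma = 3.6288e+06


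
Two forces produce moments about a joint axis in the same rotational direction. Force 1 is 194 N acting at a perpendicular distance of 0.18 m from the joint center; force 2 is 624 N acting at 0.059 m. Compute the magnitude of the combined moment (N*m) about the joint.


M = F1 * d1 + F2 * d2
M = 194 * 0.18 + 624 * 0.059
M = 34.9200 + 36.8160
M = 71.7360


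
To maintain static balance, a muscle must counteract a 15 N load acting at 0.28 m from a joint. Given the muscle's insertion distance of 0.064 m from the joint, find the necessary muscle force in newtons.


F_muscle = W * d_load / d_muscle
F_muscle = 15 * 0.28 / 0.064
Numerator = 4.2000
F_muscle = 65.6250


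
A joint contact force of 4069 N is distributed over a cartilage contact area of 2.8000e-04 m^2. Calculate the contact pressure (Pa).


P = F / A
P = 4069 / 2.8000e-04
P = 1.4532e+07


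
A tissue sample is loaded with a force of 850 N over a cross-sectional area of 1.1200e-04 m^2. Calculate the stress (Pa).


stress = F / A
stress = 850 / 1.1200e-04
stress = 7.5893e+06


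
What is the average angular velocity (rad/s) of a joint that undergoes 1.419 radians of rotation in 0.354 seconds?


omega = delta_theta / delta_t
omega = 1.419 / 0.354
omega = 4.0085


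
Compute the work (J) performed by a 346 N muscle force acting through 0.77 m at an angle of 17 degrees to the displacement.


W = F * d * cos(theta)
theta = 17 deg = 0.2967 rad
cos(theta) = 0.9563
W = 346 * 0.77 * 0.9563
W = 254.7787


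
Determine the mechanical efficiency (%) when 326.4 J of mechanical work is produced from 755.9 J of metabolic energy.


eta = (W_mech / E_meta) * 100
eta = (326.4 / 755.9) * 100
ratio = 0.4318
eta = 43.1803


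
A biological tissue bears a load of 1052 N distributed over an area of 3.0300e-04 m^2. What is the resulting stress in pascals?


stress = F / A
stress = 1052 / 3.0300e-04
stress = 3.4719e+06


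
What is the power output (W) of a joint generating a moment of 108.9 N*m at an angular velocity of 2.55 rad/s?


P = M * omega
P = 108.9 * 2.55
P = 277.6950


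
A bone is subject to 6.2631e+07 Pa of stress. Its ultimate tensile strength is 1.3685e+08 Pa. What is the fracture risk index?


FRI = applied / ultimate
FRI = 6.2631e+07 / 1.3685e+08
FRI = 0.4577


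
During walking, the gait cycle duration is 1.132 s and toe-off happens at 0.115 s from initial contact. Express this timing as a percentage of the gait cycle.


pct = (event_time / cycle_time) * 100
pct = (0.115 / 1.132) * 100
ratio = 0.1016
pct = 10.1590


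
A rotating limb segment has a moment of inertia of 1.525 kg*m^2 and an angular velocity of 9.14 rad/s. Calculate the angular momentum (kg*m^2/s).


L = I * omega
L = 1.525 * 9.14
L = 13.9385


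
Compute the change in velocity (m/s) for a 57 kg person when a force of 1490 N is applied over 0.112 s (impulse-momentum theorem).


J = F * dt = 1490 * 0.112 = 166.8800 N*s
delta_v = J / m
delta_v = 166.8800 / 57
delta_v = 2.9277


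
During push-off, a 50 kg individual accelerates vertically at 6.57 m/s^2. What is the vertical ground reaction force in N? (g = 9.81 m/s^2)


GRF = m * (g + a)
GRF = 50 * (9.81 + 6.57)
GRF = 50 * 16.3800
GRF = 819.0000


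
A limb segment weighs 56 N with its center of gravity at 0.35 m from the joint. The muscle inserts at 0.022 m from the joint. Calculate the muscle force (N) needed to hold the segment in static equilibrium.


F_muscle = W * d_load / d_muscle
F_muscle = 56 * 0.35 / 0.022
Numerator = 19.6000
F_muscle = 890.9091


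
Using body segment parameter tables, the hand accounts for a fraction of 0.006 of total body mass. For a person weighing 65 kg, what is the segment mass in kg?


m_segment = body_mass * fraction
m_segment = 65 * 0.006
m_segment = 0.3900


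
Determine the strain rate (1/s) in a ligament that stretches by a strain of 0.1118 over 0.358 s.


strain_rate = delta_strain / delta_t
strain_rate = 0.1118 / 0.358
strain_rate = 0.3123


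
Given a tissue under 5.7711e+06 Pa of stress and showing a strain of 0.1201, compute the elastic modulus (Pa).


E = stress / strain
E = 5.7711e+06 / 0.1201
E = 4.8052e+07


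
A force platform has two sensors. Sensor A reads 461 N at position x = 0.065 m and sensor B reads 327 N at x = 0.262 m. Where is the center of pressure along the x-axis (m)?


COP_x = (F1*x1 + F2*x2) / (F1 + F2)
COP_x = (461*0.065 + 327*0.262) / (461 + 327)
Numerator = 115.6390
Denominator = 788
COP_x = 0.1468


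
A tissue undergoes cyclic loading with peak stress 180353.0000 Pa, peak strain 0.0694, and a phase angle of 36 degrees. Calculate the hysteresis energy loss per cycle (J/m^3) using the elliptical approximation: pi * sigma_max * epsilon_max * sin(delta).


E_loss = pi * sigma_max * epsilon_max * sin(delta)
delta = 36 deg = 0.6283 rad
sin(delta) = 0.5878
E_loss = pi * 180353.0000 * 0.0694 * 0.5878
E_loss = 23112.7382


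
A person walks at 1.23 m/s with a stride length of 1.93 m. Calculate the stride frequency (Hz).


f = v / stride_length
f = 1.23 / 1.93
f = 0.6373


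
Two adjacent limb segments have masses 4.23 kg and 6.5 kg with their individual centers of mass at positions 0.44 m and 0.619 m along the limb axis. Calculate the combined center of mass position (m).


COM = (m1*x1 + m2*x2) / (m1 + m2)
COM = (4.23*0.44 + 6.5*0.619) / (4.23 + 6.5)
Numerator = 5.8847
Denominator = 10.7300
COM = 0.5484


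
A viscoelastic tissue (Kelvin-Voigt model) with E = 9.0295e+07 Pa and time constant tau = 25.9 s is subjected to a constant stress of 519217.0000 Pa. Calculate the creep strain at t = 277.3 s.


epsilon(t) = (sigma/E) * (1 - exp(-t/tau))
sigma/E = 519217.0000 / 9.0295e+07 = 0.0058
exp(-t/tau) = exp(-277.3 / 25.9) = 2.2397e-05
epsilon = 0.0058 * (1 - 2.2397e-05)
epsilon = 0.0058


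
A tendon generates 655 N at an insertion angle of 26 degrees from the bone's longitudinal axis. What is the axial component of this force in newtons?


F_eff = F_tendon * cos(theta)
theta = 26 deg = 0.4538 rad
cos(theta) = 0.8988
F_eff = 655 * 0.8988
F_eff = 588.7101


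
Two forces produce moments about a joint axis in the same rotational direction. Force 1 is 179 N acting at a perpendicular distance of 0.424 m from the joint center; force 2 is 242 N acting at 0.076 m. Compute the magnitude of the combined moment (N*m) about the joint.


M = F1 * d1 + F2 * d2
M = 179 * 0.424 + 242 * 0.076
M = 75.8960 + 18.3920
M = 94.2880


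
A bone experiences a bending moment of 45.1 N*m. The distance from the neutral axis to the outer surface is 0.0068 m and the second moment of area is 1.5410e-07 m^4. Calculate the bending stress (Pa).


sigma = M * c / I
sigma = 45.1 * 0.0068 / 1.5410e-07
M * c = 0.3067
sigma = 1.9901e+06


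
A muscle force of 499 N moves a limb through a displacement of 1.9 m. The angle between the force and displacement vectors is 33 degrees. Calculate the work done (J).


W = F * d * cos(theta)
theta = 33 deg = 0.5760 rad
cos(theta) = 0.8387
W = 499 * 1.9 * 0.8387
W = 795.1436


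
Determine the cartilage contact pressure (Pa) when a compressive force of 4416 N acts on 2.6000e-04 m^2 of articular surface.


P = F / A
P = 4416 / 2.6000e-04
P = 1.6985e+07


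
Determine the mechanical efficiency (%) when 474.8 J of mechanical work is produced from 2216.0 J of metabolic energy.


eta = (W_mech / E_meta) * 100
eta = (474.8 / 2216.0) * 100
ratio = 0.2143
eta = 21.4260


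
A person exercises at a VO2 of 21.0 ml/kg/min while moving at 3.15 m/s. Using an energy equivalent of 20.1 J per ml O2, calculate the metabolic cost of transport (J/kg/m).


Power per kg = VO2 * 20.1 / 60
Power per kg = 21.0 * 20.1 / 60 = 7.0350 W/kg
Cost = power_per_kg / speed
Cost = 7.0350 / 3.15
Cost = 2.2333


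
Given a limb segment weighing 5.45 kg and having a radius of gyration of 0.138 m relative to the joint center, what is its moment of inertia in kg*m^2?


I = m * k^2
I = 5.45 * 0.138^2
k^2 = 0.0190
I = 0.1038


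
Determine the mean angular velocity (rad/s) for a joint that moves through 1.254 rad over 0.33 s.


omega = delta_theta / delta_t
omega = 1.254 / 0.33
omega = 3.8000


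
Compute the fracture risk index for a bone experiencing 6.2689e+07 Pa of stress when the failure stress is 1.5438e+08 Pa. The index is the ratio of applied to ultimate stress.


FRI = applied / ultimate
FRI = 6.2689e+07 / 1.5438e+08
FRI = 0.4061


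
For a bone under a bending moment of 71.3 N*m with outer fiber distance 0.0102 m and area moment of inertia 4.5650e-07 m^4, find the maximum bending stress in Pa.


sigma = M * c / I
sigma = 71.3 * 0.0102 / 4.5650e-07
M * c = 0.7273
sigma = 1.5931e+06


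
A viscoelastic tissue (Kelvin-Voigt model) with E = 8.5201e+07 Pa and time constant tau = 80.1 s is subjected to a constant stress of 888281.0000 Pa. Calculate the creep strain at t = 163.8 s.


epsilon(t) = (sigma/E) * (1 - exp(-t/tau))
sigma/E = 888281.0000 / 8.5201e+07 = 0.0104
exp(-t/tau) = exp(-163.8 / 80.1) = 0.1294
epsilon = 0.0104 * (1 - 0.1294)
epsilon = 0.0091


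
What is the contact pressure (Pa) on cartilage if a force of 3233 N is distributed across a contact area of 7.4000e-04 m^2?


P = F / A
P = 3233 / 7.4000e-04
P = 4.3689e+06


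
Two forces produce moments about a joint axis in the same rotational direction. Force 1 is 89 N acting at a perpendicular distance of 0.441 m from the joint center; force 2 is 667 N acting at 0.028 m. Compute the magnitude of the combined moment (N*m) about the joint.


M = F1 * d1 + F2 * d2
M = 89 * 0.441 + 667 * 0.028
M = 39.2490 + 18.6760
M = 57.9250


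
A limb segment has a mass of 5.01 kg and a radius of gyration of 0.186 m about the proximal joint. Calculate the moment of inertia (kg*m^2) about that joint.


I = m * k^2
I = 5.01 * 0.186^2
k^2 = 0.0346
I = 0.1733


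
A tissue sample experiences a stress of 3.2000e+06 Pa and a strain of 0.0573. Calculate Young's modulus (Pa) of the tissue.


E = stress / strain
E = 3.2000e+06 / 0.0573
E = 5.5846e+07


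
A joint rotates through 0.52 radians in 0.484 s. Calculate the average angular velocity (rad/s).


omega = delta_theta / delta_t
omega = 0.52 / 0.484
omega = 1.0744


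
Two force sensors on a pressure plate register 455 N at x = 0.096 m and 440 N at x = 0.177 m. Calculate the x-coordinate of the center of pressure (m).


COP_x = (F1*x1 + F2*x2) / (F1 + F2)
COP_x = (455*0.096 + 440*0.177) / (455 + 440)
Numerator = 121.5600
Denominator = 895
COP_x = 0.1358


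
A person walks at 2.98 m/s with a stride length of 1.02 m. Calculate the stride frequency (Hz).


f = v / stride_length
f = 2.98 / 1.02
f = 2.9216


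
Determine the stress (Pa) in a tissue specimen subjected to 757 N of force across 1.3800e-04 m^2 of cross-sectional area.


stress = F / A
stress = 757 / 1.3800e-04
stress = 5.4855e+06


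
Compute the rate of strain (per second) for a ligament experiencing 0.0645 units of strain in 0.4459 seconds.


strain_rate = delta_strain / delta_t
strain_rate = 0.0645 / 0.4459
strain_rate = 0.1447


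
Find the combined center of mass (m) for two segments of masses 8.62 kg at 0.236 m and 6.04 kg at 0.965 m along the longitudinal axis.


COM = (m1*x1 + m2*x2) / (m1 + m2)
COM = (8.62*0.236 + 6.04*0.965) / (8.62 + 6.04)
Numerator = 7.8629
Denominator = 14.6600
COM = 0.5364


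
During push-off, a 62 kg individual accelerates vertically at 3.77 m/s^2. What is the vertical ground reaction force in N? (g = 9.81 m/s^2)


GRF = m * (g + a)
GRF = 62 * (9.81 + 3.77)
GRF = 62 * 13.5800
GRF = 841.9600


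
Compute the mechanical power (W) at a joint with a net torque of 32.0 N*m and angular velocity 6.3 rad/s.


P = M * omega
P = 32.0 * 6.3
P = 201.6000


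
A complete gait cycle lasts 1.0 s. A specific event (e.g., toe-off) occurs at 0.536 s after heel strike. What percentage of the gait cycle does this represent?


pct = (event_time / cycle_time) * 100
pct = (0.536 / 1.0) * 100
ratio = 0.5360
pct = 53.6000


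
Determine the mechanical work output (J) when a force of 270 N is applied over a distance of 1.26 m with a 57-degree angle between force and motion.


W = F * d * cos(theta)
theta = 57 deg = 0.9948 rad
cos(theta) = 0.5446
W = 270 * 1.26 * 0.5446
W = 185.2862


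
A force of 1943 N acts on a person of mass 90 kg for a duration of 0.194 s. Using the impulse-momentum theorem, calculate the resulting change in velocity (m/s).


J = F * dt = 1943 * 0.194 = 376.9420 N*s
delta_v = J / m
delta_v = 376.9420 / 90
delta_v = 4.1882


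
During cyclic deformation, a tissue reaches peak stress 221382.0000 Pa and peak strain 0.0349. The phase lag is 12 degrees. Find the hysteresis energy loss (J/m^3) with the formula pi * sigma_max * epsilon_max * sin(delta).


E_loss = pi * sigma_max * epsilon_max * sin(delta)
delta = 12 deg = 0.2094 rad
sin(delta) = 0.2079
E_loss = pi * 221382.0000 * 0.0349 * 0.2079
E_loss = 5046.5725


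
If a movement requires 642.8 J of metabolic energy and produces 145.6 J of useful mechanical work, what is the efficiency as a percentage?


eta = (W_mech / E_meta) * 100
eta = (145.6 / 642.8) * 100
ratio = 0.2265
eta = 22.6509
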